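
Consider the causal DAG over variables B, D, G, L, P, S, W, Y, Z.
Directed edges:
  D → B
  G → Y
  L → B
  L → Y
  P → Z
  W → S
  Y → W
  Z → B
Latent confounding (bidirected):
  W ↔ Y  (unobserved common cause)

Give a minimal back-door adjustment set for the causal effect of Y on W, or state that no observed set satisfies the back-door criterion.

Y→W: no observed back-door set.

desc(Y)\{Y}={S,W}; candidates ⊆ {B,D,G,L,P,Z}.
Y↔W: latent back-door arc(s) into Y.
size 0: {}; under {} Y still reaches {B,G,L,S,W} ∋ W.
size 1: {B}, {D}, {G} …(+3); under {B} Y still reaches {D,G,L,P,S,W,Z} ∋ W.
size 2: {B,D}, {B,G}, {B,L} …(+12); under {B,D} Y still reaches {G,L,P,S,W,Z} ∋ W.
Y↔W cannot be blocked by any observed set — no back-door set.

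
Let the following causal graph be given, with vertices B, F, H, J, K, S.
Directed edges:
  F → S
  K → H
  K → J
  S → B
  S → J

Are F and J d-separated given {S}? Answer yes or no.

Bayes-Ball from F | {S} reaches ∅.
J ∉ reach(F|{S}) ⇒ F ⊥ J | {S}.

Yes — F ⊥ J | {S}.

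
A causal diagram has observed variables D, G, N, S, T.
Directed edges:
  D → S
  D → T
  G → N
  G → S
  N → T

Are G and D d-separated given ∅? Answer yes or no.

Bayes-Ball from G | ∅ reaches {N,S,T}.
D ∉ reach(G|∅) ⇒ G ⊥ D | ∅.

Yes — G ⊥ D | ∅.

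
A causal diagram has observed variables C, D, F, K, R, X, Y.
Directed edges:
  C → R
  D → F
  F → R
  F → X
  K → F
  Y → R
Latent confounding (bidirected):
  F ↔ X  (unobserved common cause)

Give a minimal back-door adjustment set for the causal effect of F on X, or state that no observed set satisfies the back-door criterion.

desc(F)\{F}={R,X}; candidates ⊆ {C,D,K,Y}.
F↔X: latent back-door arc(s) into F.
size 0: {}; under {} F still reaches {D,K,X} ∋ X.
size 1: {C}, {D}, {K} …(+1); under {C} F still reaches {D,K,X} ∋ X.
size 2: {C,D}, {C,K}, {C,Y} …(+3); under {C,D} F still reaches {K,X} ∋ X.
F↔X cannot be blocked by any observed set — no back-door set.

F→X: no observed back-door set.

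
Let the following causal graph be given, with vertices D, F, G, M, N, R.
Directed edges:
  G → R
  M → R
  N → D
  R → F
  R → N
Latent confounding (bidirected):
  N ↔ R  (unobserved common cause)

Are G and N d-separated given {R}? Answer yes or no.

No — G and N are d-connected given {R}.

Bayes-Ball from G | {R} reaches {D,M,N}.
N ∈ reach(G|{R}) ⇒ G ⊥̸ N | {R}.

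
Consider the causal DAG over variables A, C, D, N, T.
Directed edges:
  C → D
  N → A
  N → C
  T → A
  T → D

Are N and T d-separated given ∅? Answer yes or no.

Yes — N ⊥ T | ∅.

Bayes-Ball from N | ∅ reaches {A,C,D}.
T ∉ reach(N|∅) ⇒ N ⊥ T | ∅.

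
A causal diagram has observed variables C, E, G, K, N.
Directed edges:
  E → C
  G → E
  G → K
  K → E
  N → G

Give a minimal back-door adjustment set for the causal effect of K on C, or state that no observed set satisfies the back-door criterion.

K→C: minimal back-door set {G}.

desc(K)\{K}={C,E}; candidates ⊆ {G,N}.
size 0: {}; under {} K still reaches {C,E,G,N} ∋ C.
{G}: K⊥C given {G} in G with K→· removed — back-door holds.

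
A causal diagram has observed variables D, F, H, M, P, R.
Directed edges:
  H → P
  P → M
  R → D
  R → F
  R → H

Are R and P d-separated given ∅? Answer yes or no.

No — R and P are d-connected given ∅.

Bayes-Ball from R | ∅ reaches {D,F,H,M,P}.
P ∈ reach(R|∅) ⇒ R ⊥̸ P | ∅.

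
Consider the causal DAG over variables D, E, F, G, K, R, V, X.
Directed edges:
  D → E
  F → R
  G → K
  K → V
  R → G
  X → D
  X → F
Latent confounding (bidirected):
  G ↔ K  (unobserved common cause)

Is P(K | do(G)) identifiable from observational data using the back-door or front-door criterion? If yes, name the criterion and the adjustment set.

desc(G)\{G}={K,V}; candidates ⊆ {D,E,F,R,X}.
G↔K: latent back-door arc(s) into G.
size 0: {}; under {} G still reaches {D,E,F,K,R,V,X} ∋ K.
size 1: {D}, {E}, {F} …(+2); under {D} G still reaches {F,K,R,V,X} ∋ K.
size 2: {D,E}, {D,F}, {D,R} …(+7); under {D,E} G still reaches {F,K,R,V,X} ∋ K.
G↔K cannot be blocked by any observed set — no back-door set.
No mediator lies on a directed G→…→K path.
Neither criterion identifies P(K|do(G)) in this graph.

P(K|do(G)): not identifiable (no BD/FD set).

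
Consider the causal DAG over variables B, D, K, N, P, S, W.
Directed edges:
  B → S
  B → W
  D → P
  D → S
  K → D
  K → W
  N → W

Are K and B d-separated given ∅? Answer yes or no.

Bayes-Ball from K | ∅ reaches {D,P,S,W}.
B ∉ reach(K|∅) ⇒ K ⊥ B | ∅.

Yes — K ⊥ B | ∅.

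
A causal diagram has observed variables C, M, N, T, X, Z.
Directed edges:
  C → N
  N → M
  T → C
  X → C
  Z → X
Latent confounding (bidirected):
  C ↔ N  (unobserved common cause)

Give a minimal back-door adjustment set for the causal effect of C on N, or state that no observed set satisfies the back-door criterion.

desc(C)\{C}={M,N}; candidates ⊆ {T,X,Z}.
C↔N: latent back-door arc(s) into C.
size 0: {}; under {} C still reaches {M,N,T,X,Z} ∋ N.
size 1: {T}, {X}, {Z}; under {T} C still reaches {M,N,X,Z} ∋ N.
size 2: {T,X}, {T,Z}, {X,Z}; under {T,X} C still reaches {M,N} ∋ N.
C↔N cannot be blocked by any observed set — no back-door set.

C→N: no observed back-door set.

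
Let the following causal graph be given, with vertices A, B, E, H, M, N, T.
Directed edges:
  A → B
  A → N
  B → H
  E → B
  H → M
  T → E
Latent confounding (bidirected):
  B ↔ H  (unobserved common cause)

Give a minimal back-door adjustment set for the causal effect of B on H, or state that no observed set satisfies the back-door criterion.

desc(B)\{B}={H,M}; candidates ⊆ {A,E,N,T}.
B↔H: latent back-door arc(s) into B.
size 0: {}; under {} B still reaches {A,E,H,M,N,T} ∋ H.
size 1: {A}, {E}, {N} …(+1); under {A} B still reaches {E,H,M,T} ∋ H.
size 2: {A,E}, {A,N}, {A,T} …(+3); under {A,E} B still reaches {H,M} ∋ H.
B↔H cannot be blocked by any observed set — no back-door set.

B→H: no observed back-door set.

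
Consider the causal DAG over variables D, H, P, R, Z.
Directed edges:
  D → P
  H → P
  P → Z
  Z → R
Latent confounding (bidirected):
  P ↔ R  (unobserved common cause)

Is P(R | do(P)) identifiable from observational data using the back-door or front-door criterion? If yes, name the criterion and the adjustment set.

desc(P)\{P}={R,Z}; candidates ⊆ {D,H}.
P↔R: latent back-door arc(s) into P.
size 0: {}; under {} P still reaches {D,H,R} ∋ R.
size 1: {D}, {H}; under {D} P still reaches {H,R} ∋ R.
size 2: {D,H}; under {D,H} P still reaches {R} ∋ R.
P↔R cannot be blocked by any observed set — no back-door set.
{Z}: (i) intercepts every directed P→R path; (ii) no back-door P→{Z}; (iii) {P} blocks every back-door {Z}→R. Front-door holds.
P(R|do(P)) = Σ_{Z} P(Z|P) Σ_{P'} P(R|Z,P')P(P').

P(R|do(P)): frontdoor, adjust for {Z}.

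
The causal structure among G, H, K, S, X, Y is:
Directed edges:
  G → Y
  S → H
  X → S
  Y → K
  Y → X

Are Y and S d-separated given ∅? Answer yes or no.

Bayes-Ball from Y | ∅ reaches {G,H,K,S,X}.
S ∈ reach(Y|∅) ⇒ Y ⊥̸ S | ∅.

No — Y and S are d-connected given ∅.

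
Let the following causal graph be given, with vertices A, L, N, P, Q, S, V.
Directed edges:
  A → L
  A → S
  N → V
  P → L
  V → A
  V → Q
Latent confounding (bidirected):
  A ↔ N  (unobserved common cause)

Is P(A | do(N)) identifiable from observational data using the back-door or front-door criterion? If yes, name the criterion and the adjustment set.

P(A|do(N)): frontdoor, adjust for {V}.

desc(N)\{N}={A,L,Q,S,V}; candidates ⊆ {P}.
N↔A: latent back-door arc(s) into N.
size 0: {}; under {} N still reaches {A,L,S} ∋ A.
size 1: {P}; under {P} N still reaches {A,L,S} ∋ A.
N↔A cannot be blocked by any observed set — no back-door set.
{V}: (i) intercepts every directed N→A path; (ii) no back-door N→{V}; (iii) {N} blocks every back-door {V}→A. Front-door holds.
P(A|do(N)) = Σ_{V} P(V|N) Σ_{N'} P(A|V,N')P(N').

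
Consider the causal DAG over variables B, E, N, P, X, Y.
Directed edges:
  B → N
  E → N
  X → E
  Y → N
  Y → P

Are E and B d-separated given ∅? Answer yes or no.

Bayes-Ball from E | ∅ reaches {N,X}.
B ∉ reach(E|∅) ⇒ E ⊥ B | ∅.

Yes — E ⊥ B | ∅.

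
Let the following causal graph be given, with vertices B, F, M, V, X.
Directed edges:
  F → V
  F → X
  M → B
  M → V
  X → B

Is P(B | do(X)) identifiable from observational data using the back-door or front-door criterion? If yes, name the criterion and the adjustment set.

desc(X)\{X}={B}; candidates ⊆ {F,M,V}.
∅: X⊥B given ∅ in G with X→· removed — back-door holds.
P(B|do(X)) = P(B|X) — no adjustment needed.

P(B|do(X)): backdoor, adjust for ∅.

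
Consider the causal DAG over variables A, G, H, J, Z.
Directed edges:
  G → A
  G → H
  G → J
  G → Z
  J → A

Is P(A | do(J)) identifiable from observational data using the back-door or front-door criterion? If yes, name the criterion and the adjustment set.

desc(J)\{J}={A}; candidates ⊆ {G,H,Z}.
size 0: {}; under {} J still reaches {A,G,H,Z} ∋ A.
{G}: J⊥A given {G} in G with J→· removed — back-door holds.
P(A|do(J)) = Σ_{G} P(A|J,G)·P(G).

P(A|do(J)): backdoor, adjust for {G}.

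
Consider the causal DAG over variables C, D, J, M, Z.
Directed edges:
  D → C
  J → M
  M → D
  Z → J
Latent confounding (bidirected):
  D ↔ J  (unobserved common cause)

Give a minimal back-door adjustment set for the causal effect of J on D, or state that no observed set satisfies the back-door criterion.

desc(J)\{J}={C,D,M}; candidates ⊆ {Z}.
J↔D: latent back-door arc(s) into J.
size 0: {}; under {} J still reaches {C,D,Z} ∋ D.
size 1: {Z}; under {Z} J still reaches {C,D} ∋ D.
J↔D cannot be blocked by any observed set — no back-door set.

J→D: no observed back-door set.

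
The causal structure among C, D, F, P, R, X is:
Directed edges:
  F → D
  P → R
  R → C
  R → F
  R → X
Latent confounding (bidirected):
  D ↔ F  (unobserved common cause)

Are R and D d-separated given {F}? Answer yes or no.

Bayes-Ball from R | {F} reaches {C,D,P,X}.
D ∈ reach(R|{F}) ⇒ R ⊥̸ D | {F}.

No — R and D are d-connected given {F}.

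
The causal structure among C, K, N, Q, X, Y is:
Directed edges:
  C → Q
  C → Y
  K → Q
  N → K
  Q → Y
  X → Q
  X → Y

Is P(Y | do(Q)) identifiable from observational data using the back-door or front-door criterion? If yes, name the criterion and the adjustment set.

P(Y|do(Q)): backdoor, adjust for {C, X}.

desc(Q)\{Q}={Y}; candidates ⊆ {C,K,N,X}.
size 0: {}; under {} Q still reaches {C,K,N,X,Y} ∋ Y.
size 1: {C}, {K}, {N} …(+1); under {C} Q still reaches {K,N,X,Y} ∋ Y.
{C,X}: Q⊥Y given {C,X} in G with Q→· removed — back-door holds.
P(Y|do(Q)) = Σ_{C,X} P(Y|Q,C,X)·P(C,X).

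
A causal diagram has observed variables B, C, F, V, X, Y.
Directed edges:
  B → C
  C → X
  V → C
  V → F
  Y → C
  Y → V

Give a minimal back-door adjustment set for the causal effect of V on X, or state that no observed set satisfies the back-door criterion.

V→X: minimal back-door set {Y}.

desc(V)\{V}={C,F,X}; candidates ⊆ {B,Y}.
size 0: {}; under {} V still reaches {C,X,Y} ∋ X.
{Y}: V⊥X given {Y} in G with V→· removed — back-door holds.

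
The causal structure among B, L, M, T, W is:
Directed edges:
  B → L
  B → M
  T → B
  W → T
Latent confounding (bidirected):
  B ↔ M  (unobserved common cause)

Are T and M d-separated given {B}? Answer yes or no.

No — T and M are d-connected given {B}.

Bayes-Ball from T | {B} reaches {M,W}.
M ∈ reach(T|{B}) ⇒ T ⊥̸ M | {B}.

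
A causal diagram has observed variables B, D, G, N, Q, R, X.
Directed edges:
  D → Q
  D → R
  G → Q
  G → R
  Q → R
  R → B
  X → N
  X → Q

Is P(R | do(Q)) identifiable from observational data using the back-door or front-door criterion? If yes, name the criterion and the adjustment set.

P(R|do(Q)): backdoor, adjust for {D, G}.

desc(Q)\{Q}={B,R}; candidates ⊆ {D,G,N,X}.
size 0: {}; under {} Q still reaches {B,D,G,N,R,X} ∋ R.
size 1: {D}, {G}, {N} …(+1); under {D} Q still reaches {B,G,N,R,X} ∋ R.
{D,G}: Q⊥R given {D,G} in G with Q→· removed — back-door holds.
P(R|do(Q)) = Σ_{D,G} P(R|Q,D,G)·P(D,G).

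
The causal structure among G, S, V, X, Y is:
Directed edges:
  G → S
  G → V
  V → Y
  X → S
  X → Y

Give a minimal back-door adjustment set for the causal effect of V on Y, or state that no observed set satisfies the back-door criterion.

desc(V)\{V}={Y}; candidates ⊆ {G,S,X}.
∅: V⊥Y given ∅ in G with V→· removed — back-door holds.

V→Y: minimal back-door set ∅.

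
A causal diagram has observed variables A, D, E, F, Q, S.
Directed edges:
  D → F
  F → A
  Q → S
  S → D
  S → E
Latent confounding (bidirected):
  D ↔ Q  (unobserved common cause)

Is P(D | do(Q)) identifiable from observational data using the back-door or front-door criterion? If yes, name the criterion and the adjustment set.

desc(Q)\{Q}={A,D,E,F,S}; candidates ⊆ {—}.
Q↔D: latent back-door arc(s) into Q.
size 0: {}; under {} Q still reaches {A,D,F} ∋ D.
Q↔D cannot be blocked by any observed set — no back-door set.
{S}: (i) intercepts every directed Q→D path; (ii) no back-door Q→{S}; (iii) {Q} blocks every back-door {S}→D. Front-door holds.
P(D|do(Q)) = Σ_{S} P(S|Q) Σ_{Q'} P(D|S,Q')P(Q').

P(D|do(Q)): frontdoor, adjust for {S}.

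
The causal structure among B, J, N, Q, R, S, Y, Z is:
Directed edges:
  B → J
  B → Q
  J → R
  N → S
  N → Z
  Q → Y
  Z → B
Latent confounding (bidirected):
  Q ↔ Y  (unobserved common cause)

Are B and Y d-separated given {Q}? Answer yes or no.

Bayes-Ball from B | {Q} reaches {J,N,R,S,Y,Z}.
Y ∈ reach(B|{Q}) ⇒ B ⊥̸ Y | {Q}.

No — B and Y are d-connected given {Q}.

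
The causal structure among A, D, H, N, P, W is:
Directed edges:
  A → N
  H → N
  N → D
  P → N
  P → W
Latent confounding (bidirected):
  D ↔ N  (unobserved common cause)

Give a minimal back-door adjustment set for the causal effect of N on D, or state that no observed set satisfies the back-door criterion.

desc(N)\{N}={D}; candidates ⊆ {A,H,P,W}.
N↔D: latent back-door arc(s) into N.
size 0: {}; under {} N still reaches {A,D,H,P,W} ∋ D.
size 1: {A}, {H}, {P} …(+1); under {A} N still reaches {D,H,P,W} ∋ D.
size 2: {A,H}, {A,P}, {A,W} …(+3); under {A,H} N still reaches {D,P,W} ∋ D.
N↔D cannot be blocked by any observed set — no back-door set.

N→D: no observed back-door set.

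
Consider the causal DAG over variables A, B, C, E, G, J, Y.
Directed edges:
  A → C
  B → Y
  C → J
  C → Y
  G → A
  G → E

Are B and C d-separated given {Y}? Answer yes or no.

No — B and C are d-connected given {Y}.

Bayes-Ball from B | {Y} reaches {A,C,E,G,J}.
C ∈ reach(B|{Y}) ⇒ B ⊥̸ C | {Y}.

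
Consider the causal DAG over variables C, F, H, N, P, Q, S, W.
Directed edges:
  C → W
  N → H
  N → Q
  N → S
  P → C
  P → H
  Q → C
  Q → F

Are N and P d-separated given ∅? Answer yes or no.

Bayes-Ball from N | ∅ reaches {C,F,H,Q,S,W}.
P ∉ reach(N|∅) ⇒ N ⊥ P | ∅.

Yes — N ⊥ P | ∅.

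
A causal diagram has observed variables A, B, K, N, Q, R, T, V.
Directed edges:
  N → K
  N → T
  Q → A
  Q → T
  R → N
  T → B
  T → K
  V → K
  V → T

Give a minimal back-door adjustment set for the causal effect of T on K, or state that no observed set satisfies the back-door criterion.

desc(T)\{T}={B,K}; candidates ⊆ {A,N,Q,R,V}.
size 0: {}; under {} T still reaches {A,K,N,Q,R,V} ∋ K.
size 1: {A}, {N}, {Q} …(+2); under {A} T still reaches {K,N,Q,R,V} ∋ K.
{N,V}: T⊥K given {N,V} in G with T→· removed — back-door holds.

T→K: minimal back-door set {N, V}.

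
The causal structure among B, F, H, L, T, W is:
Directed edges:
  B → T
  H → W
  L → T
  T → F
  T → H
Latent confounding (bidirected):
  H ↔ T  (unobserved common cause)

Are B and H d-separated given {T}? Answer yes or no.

No — B and H are d-connected given {T}.

Bayes-Ball from B | {T} reaches {H,L,W}.
H ∈ reach(B|{T}) ⇒ B ⊥̸ H | {T}.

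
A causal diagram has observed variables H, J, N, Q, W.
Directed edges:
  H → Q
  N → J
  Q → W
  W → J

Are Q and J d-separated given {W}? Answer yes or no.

Bayes-Ball from Q | {W} reaches {H}.
J ∉ reach(Q|{W}) ⇒ Q ⊥ J | {W}.

Yes — Q ⊥ J | {W}.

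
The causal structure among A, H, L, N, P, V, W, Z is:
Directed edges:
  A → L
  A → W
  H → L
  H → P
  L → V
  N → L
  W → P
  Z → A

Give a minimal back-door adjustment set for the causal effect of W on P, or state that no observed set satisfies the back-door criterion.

W→P: minimal back-door set ∅.

desc(W)\{W}={P}; candidates ⊆ {A,H,L,N,V,Z}.
∅: W⊥P given ∅ in G with W→· removed — back-door holds.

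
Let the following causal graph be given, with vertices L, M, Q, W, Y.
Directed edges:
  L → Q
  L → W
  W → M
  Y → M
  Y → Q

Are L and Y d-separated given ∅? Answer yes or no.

Yes — L ⊥ Y | ∅.

Bayes-Ball from L | ∅ reaches {M,Q,W}.
Y ∉ reach(L|∅) ⇒ L ⊥ Y | ∅.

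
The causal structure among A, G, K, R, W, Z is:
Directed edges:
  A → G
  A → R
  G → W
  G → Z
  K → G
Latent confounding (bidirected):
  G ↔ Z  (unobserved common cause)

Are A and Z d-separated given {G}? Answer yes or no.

Bayes-Ball from A | {G} reaches {K,R,Z}.
Z ∈ reach(A|{G}) ⇒ A ⊥̸ Z | {G}.

No — A and Z are d-connected given {G}.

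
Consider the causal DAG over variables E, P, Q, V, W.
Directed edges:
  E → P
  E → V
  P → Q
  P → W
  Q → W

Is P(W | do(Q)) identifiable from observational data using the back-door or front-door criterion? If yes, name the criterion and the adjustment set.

desc(Q)\{Q}={W}; candidates ⊆ {E,P,V}.
size 0: {}; under {} Q still reaches {E,P,V,W} ∋ W.
{P}: Q⊥W given {P} in G with Q→· removed — back-door holds.
P(W|do(Q)) = Σ_{P} P(W|Q,P)·P(P).

P(W|do(Q)): backdoor, adjust for {P}.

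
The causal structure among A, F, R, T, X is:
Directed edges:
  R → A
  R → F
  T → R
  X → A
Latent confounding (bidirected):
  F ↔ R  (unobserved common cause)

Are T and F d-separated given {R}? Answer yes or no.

No — T and F are d-connected given {R}.

Bayes-Ball from T | {R} reaches {F}.
F ∈ reach(T|{R}) ⇒ T ⊥̸ F | {R}.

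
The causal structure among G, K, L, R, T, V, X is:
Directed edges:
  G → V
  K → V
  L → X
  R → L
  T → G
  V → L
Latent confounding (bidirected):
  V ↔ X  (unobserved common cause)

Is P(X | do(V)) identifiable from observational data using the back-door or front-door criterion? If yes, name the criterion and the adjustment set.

P(X|do(V)): frontdoor, adjust for {L}.

desc(V)\{V}={L,X}; candidates ⊆ {G,K,R,T}.
V↔X: latent back-door arc(s) into V.
size 0: {}; under {} V still reaches {G,K,T,X} ∋ X.
size 1: {G}, {K}, {R} …(+1); under {G} V still reaches {K,X} ∋ X.
size 2: {G,K}, {G,R}, {G,T} …(+3); under {G,K} V still reaches {X} ∋ X.
V↔X cannot be blocked by any observed set — no back-door set.
{L}: (i) intercepts every directed V→X path; (ii) no back-door V→{L}; (iii) {V} blocks every back-door {L}→X. Front-door holds.
P(X|do(V)) = Σ_{L} P(L|V) Σ_{V'} P(X|L,V')P(V').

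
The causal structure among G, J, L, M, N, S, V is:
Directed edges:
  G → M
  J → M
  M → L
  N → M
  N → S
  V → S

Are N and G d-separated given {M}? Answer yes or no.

Bayes-Ball from N | {M} reaches {G,J,S}.
G ∈ reach(N|{M}) ⇒ N ⊥̸ G | {M}.

No — N and G are d-connected given {M}.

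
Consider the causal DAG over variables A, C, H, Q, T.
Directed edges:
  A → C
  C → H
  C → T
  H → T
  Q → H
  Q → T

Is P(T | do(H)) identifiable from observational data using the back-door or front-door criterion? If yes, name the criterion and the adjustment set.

P(T|do(H)): backdoor, adjust for {C, Q}.

desc(H)\{H}={T}; candidates ⊆ {A,C,Q}.
size 0: {}; under {} H still reaches {A,C,Q,T} ∋ T.
size 1: {A}, {C}, {Q}; under {A} H still reaches {C,Q,T} ∋ T.
{C,Q}: H⊥T given {C,Q} in G with H→· removed — back-door holds.
P(T|do(H)) = Σ_{C,Q} P(T|H,C,Q)·P(C,Q).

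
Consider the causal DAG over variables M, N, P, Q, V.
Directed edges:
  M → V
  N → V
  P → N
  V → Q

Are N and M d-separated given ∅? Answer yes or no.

Yes — N ⊥ M | ∅.

Bayes-Ball from N | ∅ reaches {P,Q,V}.
M ∉ reach(N|∅) ⇒ N ⊥ M | ∅.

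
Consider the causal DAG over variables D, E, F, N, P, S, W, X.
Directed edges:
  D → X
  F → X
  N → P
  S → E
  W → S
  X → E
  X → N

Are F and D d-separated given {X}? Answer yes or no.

Bayes-Ball from F | {X} reaches {D}.
D ∈ reach(F|{X}) ⇒ F ⊥̸ D | {X}.

No — F and D are d-connected given {X}.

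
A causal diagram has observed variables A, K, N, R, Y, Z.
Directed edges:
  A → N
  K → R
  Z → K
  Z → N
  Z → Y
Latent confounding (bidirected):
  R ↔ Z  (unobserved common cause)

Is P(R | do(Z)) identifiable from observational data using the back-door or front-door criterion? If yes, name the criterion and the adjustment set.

P(R|do(Z)): frontdoor, adjust for {K}.

desc(Z)\{Z}={K,N,R,Y}; candidates ⊆ {A}.
Z↔R: latent back-door arc(s) into Z.
size 0: {}; under {} Z still reaches {R} ∋ R.
size 1: {A}; under {A} Z still reaches {R} ∋ R.
Z↔R cannot be blocked by any observed set — no back-door set.
{K}: (i) intercepts every directed Z→R path; (ii) no back-door Z→{K}; (iii) {Z} blocks every back-door {K}→R. Front-door holds.
P(R|do(Z)) = Σ_{K} P(K|Z) Σ_{Z'} P(R|K,Z')P(Z').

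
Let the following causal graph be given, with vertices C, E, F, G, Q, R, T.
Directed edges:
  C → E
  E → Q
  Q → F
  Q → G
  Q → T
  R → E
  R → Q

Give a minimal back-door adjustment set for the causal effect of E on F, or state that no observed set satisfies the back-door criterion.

desc(E)\{E}={F,G,Q,T}; candidates ⊆ {C,R}.
size 0: {}; under {} E still reaches {C,F,G,Q,R,T} ∋ F.
{R}: E⊥F given {R} in G with E→· removed — back-door holds.

E→F: minimal back-door set {R}.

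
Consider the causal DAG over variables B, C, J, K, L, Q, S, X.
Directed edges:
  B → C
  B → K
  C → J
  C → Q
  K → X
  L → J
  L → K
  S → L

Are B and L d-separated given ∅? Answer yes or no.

Yes — B ⊥ L | ∅.

Bayes-Ball from B | ∅ reaches {C,J,K,Q,X}.
L ∉ reach(B|∅) ⇒ B ⊥ L | ∅.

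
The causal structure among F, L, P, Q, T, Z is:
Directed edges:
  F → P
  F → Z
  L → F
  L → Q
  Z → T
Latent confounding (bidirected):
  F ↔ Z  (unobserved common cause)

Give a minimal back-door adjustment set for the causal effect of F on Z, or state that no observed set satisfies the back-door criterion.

F→Z: no observed back-door set.

desc(F)\{F}={P,T,Z}; candidates ⊆ {L,Q}.
F↔Z: latent back-door arc(s) into F.
size 0: {}; under {} F still reaches {L,Q,T,Z} ∋ Z.
size 1: {L}, {Q}; under {L} F still reaches {T,Z} ∋ Z.
size 2: {L,Q}; under {L,Q} F still reaches {T,Z} ∋ Z.
F↔Z cannot be blocked by any observed set — no back-door set.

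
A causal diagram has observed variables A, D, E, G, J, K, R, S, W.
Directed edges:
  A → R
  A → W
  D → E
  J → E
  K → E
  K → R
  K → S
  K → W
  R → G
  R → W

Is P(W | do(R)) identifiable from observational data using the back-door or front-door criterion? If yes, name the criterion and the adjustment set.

P(W|do(R)): backdoor, adjust for {A, K}.

desc(R)\{R}={G,W}; candidates ⊆ {A,D,E,J,K,S}.
size 0: {}; under {} R still reaches {A,E,K,S,W} ∋ W.
size 1: {A}, {D}, {E} …(+3); under {A} R still reaches {E,K,S,W} ∋ W.
{A,K}: R⊥W given {A,K} in G with R→· removed — back-door holds.
P(W|do(R)) = Σ_{A,K} P(W|R,A,K)·P(A,K).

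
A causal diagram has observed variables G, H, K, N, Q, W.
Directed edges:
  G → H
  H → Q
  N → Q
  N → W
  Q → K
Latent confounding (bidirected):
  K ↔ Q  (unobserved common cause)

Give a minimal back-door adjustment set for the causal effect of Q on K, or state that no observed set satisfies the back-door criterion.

desc(Q)\{Q}={K}; candidates ⊆ {G,H,N,W}.
Q↔K: latent back-door arc(s) into Q.
size 0: {}; under {} Q still reaches {G,H,K,N,W} ∋ K.
size 1: {G}, {H}, {N} …(+1); under {G} Q still reaches {H,K,N,W} ∋ K.
size 2: {G,H}, {G,N}, {G,W} …(+3); under {G,H} Q still reaches {K,N,W} ∋ K.
Q↔K cannot be blocked by any observed set — no back-door set.

Q→K: no observed back-door set.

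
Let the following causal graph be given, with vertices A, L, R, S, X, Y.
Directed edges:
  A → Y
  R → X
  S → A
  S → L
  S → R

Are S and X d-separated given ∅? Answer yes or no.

Bayes-Ball from S | ∅ reaches {A,L,R,X,Y}.
X ∈ reach(S|∅) ⇒ S ⊥̸ X | ∅.

No — S and X are d-connected given ∅.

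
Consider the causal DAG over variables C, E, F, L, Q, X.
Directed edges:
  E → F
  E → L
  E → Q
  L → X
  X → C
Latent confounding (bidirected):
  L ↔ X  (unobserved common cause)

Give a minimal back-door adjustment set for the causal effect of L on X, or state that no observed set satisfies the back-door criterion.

L→X: no observed back-door set.

desc(L)\{L}={C,X}; candidates ⊆ {E,F,Q}.
L↔X: latent back-door arc(s) into L.
size 0: {}; under {} L still reaches {C,E,F,Q,X} ∋ X.
size 1: {E}, {F}, {Q}; under {E} L still reaches {C,X} ∋ X.
size 2: {E,F}, {E,Q}, {F,Q}; under {E,F} L still reaches {C,X} ∋ X.
L↔X cannot be blocked by any observed set — no back-door set.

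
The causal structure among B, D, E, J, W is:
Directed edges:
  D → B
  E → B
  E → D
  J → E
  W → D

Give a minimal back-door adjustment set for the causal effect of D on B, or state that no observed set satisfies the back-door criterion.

desc(D)\{D}={B}; candidates ⊆ {E,J,W}.
size 0: {}; under {} D still reaches {B,E,J,W} ∋ B.
{E}: D⊥B given {E} in G with D→· removed — back-door holds.

D→B: minimal back-door set {E}.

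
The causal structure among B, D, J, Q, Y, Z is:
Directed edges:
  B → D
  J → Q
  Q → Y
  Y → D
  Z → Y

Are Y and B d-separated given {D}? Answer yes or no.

No — Y and B are d-connected given {D}.

Bayes-Ball from Y | {D} reaches {B,J,Q,Z}.
B ∈ reach(Y|{D}) ⇒ Y ⊥̸ B | {D}.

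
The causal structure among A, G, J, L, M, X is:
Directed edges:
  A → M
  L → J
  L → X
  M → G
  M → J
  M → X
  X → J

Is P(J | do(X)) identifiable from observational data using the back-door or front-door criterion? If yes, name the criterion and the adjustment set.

desc(X)\{X}={J}; candidates ⊆ {A,G,L,M}.
size 0: {}; under {} X still reaches {A,G,J,L,M} ∋ J.
size 1: {A}, {G}, {L} …(+1); under {A} X still reaches {G,J,L,M} ∋ J.
{L,M}: X⊥J given {L,M} in G with X→· removed — back-door holds.
P(J|do(X)) = Σ_{L,M} P(J|X,L,M)·P(L,M).

P(J|do(X)): backdoor, adjust for {L, M}.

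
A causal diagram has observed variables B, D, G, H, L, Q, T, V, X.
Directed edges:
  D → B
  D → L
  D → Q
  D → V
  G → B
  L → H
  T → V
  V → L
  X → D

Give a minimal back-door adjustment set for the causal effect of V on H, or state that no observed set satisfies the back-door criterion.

desc(V)\{V}={H,L}; candidates ⊆ {B,D,G,Q,T,X}.
size 0: {}; under {} V still reaches {B,D,H,L,Q,T,X} ∋ H.
{D}: V⊥H given {D} in G with V→· removed — back-door holds.

V→H: minimal back-door set {D}.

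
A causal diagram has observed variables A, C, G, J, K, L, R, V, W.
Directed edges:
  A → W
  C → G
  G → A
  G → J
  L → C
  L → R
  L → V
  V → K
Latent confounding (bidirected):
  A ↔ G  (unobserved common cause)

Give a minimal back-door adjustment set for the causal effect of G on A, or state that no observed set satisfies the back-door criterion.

desc(G)\{G}={A,J,W}; candidates ⊆ {C,K,L,R,V}.
G↔A: latent back-door arc(s) into G.
size 0: {}; under {} G still reaches {A,C,K,L,R,V,W} ∋ A.
size 1: {C}, {K}, {L} …(+2); under {C} G still reaches {A,W} ∋ A.
size 2: {C,K}, {C,L}, {C,R} …(+7); under {C,K} G still reaches {A,W} ∋ A.
G↔A cannot be blocked by any observed set — no back-door set.

G→A: no observed back-door set.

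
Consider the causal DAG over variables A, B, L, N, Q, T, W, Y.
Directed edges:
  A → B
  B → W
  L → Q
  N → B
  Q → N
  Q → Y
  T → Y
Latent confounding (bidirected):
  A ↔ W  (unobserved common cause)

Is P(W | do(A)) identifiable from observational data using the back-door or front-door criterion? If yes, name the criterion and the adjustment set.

desc(A)\{A}={B,W}; candidates ⊆ {L,N,Q,T,Y}.
A↔W: latent back-door arc(s) into A.
size 0: {}; under {} A still reaches {W} ∋ W.
size 1: {L}, {N}, {Q} …(+2); under {L} A still reaches {W} ∋ W.
size 2: {L,N}, {L,Q}, {L,T} …(+7); under {L,N} A still reaches {W} ∋ W.
A↔W cannot be blocked by any observed set — no back-door set.
{B}: (i) intercepts every directed A→W path; (ii) no back-door A→{B}; (iii) {A} blocks every back-door {B}→W. Front-door holds.
P(W|do(A)) = Σ_{B} P(B|A) Σ_{A'} P(W|B,A')P(A').

P(W|do(A)): frontdoor, adjust for {B}.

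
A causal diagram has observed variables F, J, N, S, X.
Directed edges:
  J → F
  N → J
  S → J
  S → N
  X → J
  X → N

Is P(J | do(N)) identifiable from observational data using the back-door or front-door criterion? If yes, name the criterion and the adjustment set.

desc(N)\{N}={F,J}; candidates ⊆ {S,X}.
size 0: {}; under {} N still reaches {F,J,S,X} ∋ J.
size 1: {S}, {X}; under {S} N still reaches {F,J,X} ∋ J.
{S,X}: N⊥J given {S,X} in G with N→· removed — back-door holds.
P(J|do(N)) = Σ_{S,X} P(J|N,S,X)·P(S,X).

P(J|do(N)): backdoor, adjust for {S, X}.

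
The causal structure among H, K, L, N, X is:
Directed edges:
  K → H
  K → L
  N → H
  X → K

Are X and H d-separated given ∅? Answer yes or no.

Bayes-Ball from X | ∅ reaches {H,K,L}.
H ∈ reach(X|∅) ⇒ X ⊥̸ H | ∅.

No — X and H are d-connected given ∅.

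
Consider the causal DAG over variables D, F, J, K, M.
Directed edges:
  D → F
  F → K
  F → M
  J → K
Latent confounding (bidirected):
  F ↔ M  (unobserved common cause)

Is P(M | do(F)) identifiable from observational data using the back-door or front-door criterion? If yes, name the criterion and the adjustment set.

desc(F)\{F}={K,M}; candidates ⊆ {D,J}.
F↔M: latent back-door arc(s) into F.
size 0: {}; under {} F still reaches {D,M} ∋ M.
size 1: {D}, {J}; under {D} F still reaches {M} ∋ M.
size 2: {D,J}; under {D,J} F still reaches {M} ∋ M.
F↔M cannot be blocked by any observed set — no back-door set.
No mediator lies on a directed F→…→M path.
Neither criterion identifies P(M|do(F)) in this graph.

P(M|do(F)): not identifiable (no BD/FD set).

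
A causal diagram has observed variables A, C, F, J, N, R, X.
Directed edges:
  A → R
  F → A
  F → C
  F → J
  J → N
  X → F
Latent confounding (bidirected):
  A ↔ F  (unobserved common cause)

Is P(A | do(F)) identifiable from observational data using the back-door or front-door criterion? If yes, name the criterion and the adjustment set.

desc(F)\{F}={A,C,J,N,R}; candidates ⊆ {X}.
F↔A: latent back-door arc(s) into F.
size 0: {}; under {} F still reaches {A,R,X} ∋ A.
size 1: {X}; under {X} F still reaches {A,R} ∋ A.
F↔A cannot be blocked by any observed set — no back-door set.
No mediator lies on a directed F→…→A path.
Neither criterion identifies P(A|do(F)) in this graph.

P(A|do(F)): not identifiable (no BD/FD set).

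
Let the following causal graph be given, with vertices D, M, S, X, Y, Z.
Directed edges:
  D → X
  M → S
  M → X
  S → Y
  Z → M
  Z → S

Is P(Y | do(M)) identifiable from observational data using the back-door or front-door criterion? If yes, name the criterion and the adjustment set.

desc(M)\{M}={S,X,Y}; candidates ⊆ {D,Z}.
size 0: {}; under {} M still reaches {S,Y,Z} ∋ Y.
{Z}: M⊥Y given {Z} in G with M→· removed — back-door holds.
P(Y|do(M)) = Σ_{Z} P(Y|M,Z)·P(Z).

P(Y|do(M)): backdoor, adjust for {Z}.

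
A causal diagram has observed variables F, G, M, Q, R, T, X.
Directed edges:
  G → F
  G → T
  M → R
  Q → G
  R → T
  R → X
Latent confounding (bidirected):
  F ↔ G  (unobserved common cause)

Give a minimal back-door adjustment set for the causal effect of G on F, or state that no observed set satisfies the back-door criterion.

G→F: no observed back-door set.

desc(G)\{G}={F,T}; candidates ⊆ {M,Q,R,X}.
G↔F: latent back-door arc(s) into G.
size 0: {}; under {} G still reaches {F,Q} ∋ F.
size 1: {M}, {Q}, {R} …(+1); under {M} G still reaches {F,Q} ∋ F.
size 2: {M,Q}, {M,R}, {M,X} …(+3); under {M,Q} G still reaches {F} ∋ F.
G↔F cannot be blocked by any observed set — no back-door set.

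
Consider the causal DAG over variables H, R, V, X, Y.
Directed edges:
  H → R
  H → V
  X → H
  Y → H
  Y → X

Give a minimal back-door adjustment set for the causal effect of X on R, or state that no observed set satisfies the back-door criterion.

X→R: minimal back-door set {Y}.

desc(X)\{X}={H,R,V}; candidates ⊆ {Y}.
size 0: {}; under {} X still reaches {H,R,V,Y} ∋ R.
{Y}: X⊥R given {Y} in G with X→· removed — back-door holds.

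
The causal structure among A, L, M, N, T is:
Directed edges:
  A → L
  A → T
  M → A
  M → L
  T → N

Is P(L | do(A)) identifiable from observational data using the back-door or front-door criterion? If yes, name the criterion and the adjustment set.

P(L|do(A)): backdoor, adjust for {M}.

desc(A)\{A}={L,N,T}; candidates ⊆ {M}.
size 0: {}; under {} A still reaches {L,M} ∋ L.
{M}: A⊥L given {M} in G with A→· removed — back-door holds.
P(L|do(A)) = Σ_{M} P(L|A,M)·P(M).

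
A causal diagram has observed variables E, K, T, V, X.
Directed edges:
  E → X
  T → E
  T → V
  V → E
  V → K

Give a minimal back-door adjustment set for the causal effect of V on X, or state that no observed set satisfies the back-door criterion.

V→X: minimal back-door set {T}.

desc(V)\{V}={E,K,X}; candidates ⊆ {T}.
size 0: {}; under {} V still reaches {E,T,X} ∋ X.
{T}: V⊥X given {T} in G with V→· removed — back-door holds.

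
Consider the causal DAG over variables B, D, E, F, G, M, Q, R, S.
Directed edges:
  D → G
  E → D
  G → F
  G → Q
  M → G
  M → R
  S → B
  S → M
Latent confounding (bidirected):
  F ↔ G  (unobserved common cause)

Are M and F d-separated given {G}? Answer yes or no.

No — M and F are d-connected given {G}.

Bayes-Ball from M | {G} reaches {B,D,E,F,R,S}.
F ∈ reach(M|{G}) ⇒ M ⊥̸ F | {G}.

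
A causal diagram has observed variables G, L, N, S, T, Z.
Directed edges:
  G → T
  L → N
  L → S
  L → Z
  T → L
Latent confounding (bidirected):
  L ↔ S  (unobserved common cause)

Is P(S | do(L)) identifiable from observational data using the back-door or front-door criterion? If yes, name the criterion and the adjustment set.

desc(L)\{L}={N,S,Z}; candidates ⊆ {G,T}.
L↔S: latent back-door arc(s) into L.
size 0: {}; under {} L still reaches {G,S,T} ∋ S.
size 1: {G}, {T}; under {G} L still reaches {S,T} ∋ S.
size 2: {G,T}; under {G,T} L still reaches {S} ∋ S.
L↔S cannot be blocked by any observed set — no back-door set.
No mediator lies on a directed L→…→S path.
Neither criterion identifies P(S|do(L)) in this graph.

P(S|do(L)): not identifiable (no BD/FD set).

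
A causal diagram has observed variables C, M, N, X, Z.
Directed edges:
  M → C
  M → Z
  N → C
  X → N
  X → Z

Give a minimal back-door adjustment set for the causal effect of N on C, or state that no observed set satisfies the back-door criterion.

N→C: minimal back-door set ∅.

desc(N)\{N}={C}; candidates ⊆ {M,X,Z}.
∅: N⊥C given ∅ in G with N→· removed — back-door holds.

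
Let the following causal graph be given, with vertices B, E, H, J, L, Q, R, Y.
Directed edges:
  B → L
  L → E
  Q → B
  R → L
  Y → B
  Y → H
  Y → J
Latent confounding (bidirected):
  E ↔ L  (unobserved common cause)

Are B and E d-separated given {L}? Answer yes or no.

Bayes-Ball from B | {L} reaches {E,H,J,Q,R,Y}.
E ∈ reach(B|{L}) ⇒ B ⊥̸ E | {L}.

No — B and E are d-connected given {L}.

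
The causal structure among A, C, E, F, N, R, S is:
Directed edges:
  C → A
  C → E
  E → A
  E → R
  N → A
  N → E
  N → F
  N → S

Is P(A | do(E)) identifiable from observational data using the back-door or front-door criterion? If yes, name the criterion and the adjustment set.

desc(E)\{E}={A,R}; candidates ⊆ {C,F,N,S}.
size 0: {}; under {} E still reaches {A,C,F,N,S} ∋ A.
size 1: {C}, {F}, {N} …(+1); under {C} E still reaches {A,F,N,S} ∋ A.
{C,N}: E⊥A given {C,N} in G with E→· removed — back-door holds.
P(A|do(E)) = Σ_{C,N} P(A|E,C,N)·P(C,N).

P(A|do(E)): backdoor, adjust for {C, N}.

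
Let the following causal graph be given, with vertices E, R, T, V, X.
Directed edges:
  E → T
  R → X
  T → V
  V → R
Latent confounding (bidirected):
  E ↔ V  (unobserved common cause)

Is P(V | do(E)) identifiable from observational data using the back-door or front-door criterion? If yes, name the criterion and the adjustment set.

P(V|do(E)): frontdoor, adjust for {T}.

desc(E)\{E}={R,T,V,X}; candidates ⊆ {—}.
E↔V: latent back-door arc(s) into E.
size 0: {}; under {} E still reaches {R,V,X} ∋ V.
E↔V cannot be blocked by any observed set — no back-door set.
{T}: (i) intercepts every directed E→V path; (ii) no back-door E→{T}; (iii) {E} blocks every back-door {T}→V. Front-door holds.
P(V|do(E)) = Σ_{T} P(T|E) Σ_{E'} P(V|T,E')P(E').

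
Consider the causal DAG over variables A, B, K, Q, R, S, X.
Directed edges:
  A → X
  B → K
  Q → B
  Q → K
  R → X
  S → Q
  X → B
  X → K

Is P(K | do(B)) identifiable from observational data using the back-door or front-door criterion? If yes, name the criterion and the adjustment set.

desc(B)\{B}={K}; candidates ⊆ {A,Q,R,S,X}.
size 0: {}; under {} B still reaches {A,K,Q,R,S,X} ∋ K.
size 1: {A}, {Q}, {R} …(+2); under {A} B still reaches {K,Q,R,S,X} ∋ K.
{Q,X}: B⊥K given {Q,X} in G with B→· removed — back-door holds.
P(K|do(B)) = Σ_{Q,X} P(K|B,Q,X)·P(Q,X).

P(K|do(B)): backdoor, adjust for {Q, X}.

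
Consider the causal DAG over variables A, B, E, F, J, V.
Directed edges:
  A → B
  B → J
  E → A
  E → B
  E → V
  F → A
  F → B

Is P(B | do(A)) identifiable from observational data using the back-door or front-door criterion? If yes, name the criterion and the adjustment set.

desc(A)\{A}={B,J}; candidates ⊆ {E,F,V}.
size 0: {}; under {} A still reaches {B,E,F,J,V} ∋ B.
size 1: {E}, {F}, {V}; under {E} A still reaches {B,F,J} ∋ B.
{E,F}: A⊥B given {E,F} in G with A→· removed — back-door holds.
P(B|do(A)) = Σ_{E,F} P(B|A,E,F)·P(E,F).

P(B|do(A)): backdoor, adjust for {E, F}.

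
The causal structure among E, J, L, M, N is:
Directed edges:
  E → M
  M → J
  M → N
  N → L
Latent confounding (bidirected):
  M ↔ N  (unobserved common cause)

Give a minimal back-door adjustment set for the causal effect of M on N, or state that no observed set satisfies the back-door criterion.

M→N: no observed back-door set.

desc(M)\{M}={J,L,N}; candidates ⊆ {E}.
M↔N: latent back-door arc(s) into M.
size 0: {}; under {} M still reaches {E,L,N} ∋ N.
size 1: {E}; under {E} M still reaches {L,N} ∋ N.
M↔N cannot be blocked by any observed set — no back-door set.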